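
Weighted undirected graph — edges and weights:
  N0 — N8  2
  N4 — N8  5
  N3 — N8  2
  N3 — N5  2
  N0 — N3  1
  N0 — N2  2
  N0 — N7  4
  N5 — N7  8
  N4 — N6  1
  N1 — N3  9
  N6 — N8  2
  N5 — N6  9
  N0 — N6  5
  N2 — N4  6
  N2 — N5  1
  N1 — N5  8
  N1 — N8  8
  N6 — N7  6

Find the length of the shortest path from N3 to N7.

5

Some routes from N3 to N7:
N3 -> N8 -> N0 -> N7: 2 + 2 + 4 = 8
N3 -> N5 -> N2 -> N0 -> N7: 2 + 1 + 2 + 4 = 9
N3 -> N0 -> N7: 1 + 4 = 5
Best route has total 5.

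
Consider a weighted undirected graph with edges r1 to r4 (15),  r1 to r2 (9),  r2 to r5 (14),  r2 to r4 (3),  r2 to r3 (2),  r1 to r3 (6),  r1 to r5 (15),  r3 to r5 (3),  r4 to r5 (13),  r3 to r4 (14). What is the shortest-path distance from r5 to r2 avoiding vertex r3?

Some routes from r5 to r2 avoiding r3:
r5 - r2: 14
r5 - r4 - r2: 13 + 3 = 16
r5 - r1 - r2: 15 + 9 = 24
Best route has total 14.

14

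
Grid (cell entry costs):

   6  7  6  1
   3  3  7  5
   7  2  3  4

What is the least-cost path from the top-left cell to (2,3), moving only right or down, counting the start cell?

21

Take [0,0] [1,0] [1,1] [2,1] [2,2] [2,3] for a total of 6 + 3 + 3 + 2 + 3 + 4 = 21.
For comparison, the top-then-right route costs 29.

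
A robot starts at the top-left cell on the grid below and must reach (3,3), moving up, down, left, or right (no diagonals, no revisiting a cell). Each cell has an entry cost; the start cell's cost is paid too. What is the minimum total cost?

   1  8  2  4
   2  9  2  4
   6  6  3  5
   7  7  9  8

One optimal route is (0,0) (0,1) (0,2) (1,2) (2,2) (2,3) (3,3).
Its cost is 1 + 8 + 2 + 2 + 3 + 5 + 8 = 29.

29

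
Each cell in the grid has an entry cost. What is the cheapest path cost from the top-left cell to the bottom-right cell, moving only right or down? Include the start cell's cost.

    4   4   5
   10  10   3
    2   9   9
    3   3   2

24

Cheapest: (0,0) (1,0) (2,0) (3,0) (3,1) (3,2)
  4 + 10 + 2 + 3 + 3 + 2 = 24
(Top row then right column would cost 27.)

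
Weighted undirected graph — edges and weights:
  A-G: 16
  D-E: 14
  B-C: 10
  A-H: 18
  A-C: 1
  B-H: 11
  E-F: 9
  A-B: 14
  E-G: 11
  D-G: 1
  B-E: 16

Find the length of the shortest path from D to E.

Paths from D to E:
D → G → A → C → B → E: 1 + 16 + 1 + 10 + 16 = 44
D → G → A → B → E: 1 + 16 + 14 + 16 = 47
D → G → E: 1 + 11 = 12
D → G → A → H → B → E: 1 + 16 + 18 + 11 + 16 = 62
D → E: 14
Best route has total 12.

12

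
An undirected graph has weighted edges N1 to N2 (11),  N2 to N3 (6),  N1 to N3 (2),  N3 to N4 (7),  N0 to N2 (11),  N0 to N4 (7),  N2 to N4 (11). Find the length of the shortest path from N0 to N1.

16

Checking several routes:
N0 -> N2 -> N1: 11 + 11 = 22
N0 -> N2 -> N3 -> N1: 11 + 6 + 2 = 19
N0 -> N4 -> N3 -> N1: 7 + 7 + 2 = 16
Shortest: 16.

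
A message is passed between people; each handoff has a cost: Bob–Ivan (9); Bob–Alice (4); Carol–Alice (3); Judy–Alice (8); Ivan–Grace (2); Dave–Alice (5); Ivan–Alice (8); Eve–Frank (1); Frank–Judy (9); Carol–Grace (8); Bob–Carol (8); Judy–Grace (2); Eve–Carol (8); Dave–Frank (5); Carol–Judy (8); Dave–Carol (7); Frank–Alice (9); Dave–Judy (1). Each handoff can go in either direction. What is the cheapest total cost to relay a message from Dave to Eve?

6

Some routes from Dave to Eve:
Dave → Judy → Frank → Eve: 1 + 9 + 1 = 11
Dave → Frank → Eve: 5 + 1 = 6
Dave → Carol → Eve: 7 + 8 = 15
Dave → Alice → Frank → Eve: 5 + 9 + 1 = 15
Shortest: 6.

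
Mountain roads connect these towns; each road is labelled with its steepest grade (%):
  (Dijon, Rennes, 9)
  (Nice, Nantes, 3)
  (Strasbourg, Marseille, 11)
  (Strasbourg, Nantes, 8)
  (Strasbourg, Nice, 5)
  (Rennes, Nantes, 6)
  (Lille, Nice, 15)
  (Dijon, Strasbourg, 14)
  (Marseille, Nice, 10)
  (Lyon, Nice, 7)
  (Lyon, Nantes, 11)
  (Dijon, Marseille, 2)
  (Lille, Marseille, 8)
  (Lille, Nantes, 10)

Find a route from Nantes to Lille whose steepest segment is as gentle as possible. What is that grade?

9

Comparing a few candidate routes:
Nantes - Lille: max(10) = 10
Nantes - Rennes - Dijon - Marseille - Lille: max(6, 9, 2, 8) = 9
Nantes - Nice - Marseille - Lille: max(3, 10, 8) = 10
Nantes - Strasbourg - Nice - Marseille - Lille: max(8, 5, 10, 8) = 10
The minimum achievable maximum is 9%.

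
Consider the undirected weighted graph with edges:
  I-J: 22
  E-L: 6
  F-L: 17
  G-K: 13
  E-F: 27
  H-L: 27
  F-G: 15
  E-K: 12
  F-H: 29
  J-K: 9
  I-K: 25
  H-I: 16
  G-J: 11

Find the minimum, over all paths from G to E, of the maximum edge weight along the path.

A few of the G→E routes:
G - J - K - E: max(11, 9, 12) = 12
G - K - E: max(13, 12) = 13
G - F - L - E: max(15, 17, 6) = 17
G - J - K - I - H - L - E: max(11, 9, 25, 16, 27, 6) = 27
G - J - I - K - E: max(11, 22, 25, 12) = 25
Smallest bottleneck: 12.

12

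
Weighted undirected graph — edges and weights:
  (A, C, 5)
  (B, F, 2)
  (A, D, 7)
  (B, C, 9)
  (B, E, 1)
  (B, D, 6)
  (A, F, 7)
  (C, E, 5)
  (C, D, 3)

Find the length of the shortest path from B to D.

Checking several routes:
B → F → A → D: 2 + 7 + 7 = 16
B → C → D: 9 + 3 = 12
B → D: 6
B → F → A → C → D: 2 + 7 + 5 + 3 = 17
B → E → C → D: 1 + 5 + 3 = 9
The minimum is 6.

6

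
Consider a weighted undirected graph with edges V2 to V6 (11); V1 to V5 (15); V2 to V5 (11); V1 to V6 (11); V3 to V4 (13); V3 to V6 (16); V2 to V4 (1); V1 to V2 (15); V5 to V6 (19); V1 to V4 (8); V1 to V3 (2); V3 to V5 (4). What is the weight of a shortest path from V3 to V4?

10

A few of the V3→V4 routes:
V3 - V1 - V4: 2 + 8 = 10
V3 - V5 - V2 - V4: 4 + 11 + 1 = 16
V3 - V4: 13
Shortest: 10.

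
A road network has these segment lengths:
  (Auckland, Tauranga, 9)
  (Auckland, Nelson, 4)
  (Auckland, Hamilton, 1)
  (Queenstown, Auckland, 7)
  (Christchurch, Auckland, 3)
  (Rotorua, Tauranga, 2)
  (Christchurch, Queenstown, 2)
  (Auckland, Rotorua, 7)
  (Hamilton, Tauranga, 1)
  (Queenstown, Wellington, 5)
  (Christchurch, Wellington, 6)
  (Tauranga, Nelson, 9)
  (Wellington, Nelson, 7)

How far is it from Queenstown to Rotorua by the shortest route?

Some routes from Queenstown to Rotorua:
Queenstown - Auckland - Rotorua: 7 + 7 = 14
Queenstown - Auckland - Hamilton - Tauranga - Rotorua: 7 + 1 + 1 + 2 = 11
Queenstown - Christchurch - Auckland - Hamilton - Tauranga - Rotorua: 2 + 3 + 1 + 1 + 2 = 9
Queenstown - Christchurch - Auckland - Rotorua: 2 + 3 + 7 = 12
Queenstown - Christchurch - Auckland - Tauranga - Rotorua: 2 + 3 + 9 + 2 = 16
Shortest: 9.

9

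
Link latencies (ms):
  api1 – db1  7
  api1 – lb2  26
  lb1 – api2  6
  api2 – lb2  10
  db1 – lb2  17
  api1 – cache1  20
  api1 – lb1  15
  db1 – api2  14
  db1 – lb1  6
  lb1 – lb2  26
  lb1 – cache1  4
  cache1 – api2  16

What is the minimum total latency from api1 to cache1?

Comparing a few candidate routes:
api1 → db1 → api2 → lb1 → cache1: 7 + 14 + 6 + 4 = 31
api1 → db1 → lb1 → cache1: 7 + 6 + 4 = 17
api1 → cache1: 20
api1 → lb1 → cache1: 15 + 4 = 19
api1 → db1 → lb1 → api2 → cache1: 7 + 6 + 6 + 16 = 35
The minimum is 17 ms.

17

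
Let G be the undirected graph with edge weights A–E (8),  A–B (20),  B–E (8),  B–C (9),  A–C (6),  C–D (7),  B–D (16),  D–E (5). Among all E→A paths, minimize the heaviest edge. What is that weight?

7

A few of the E→A routes:
E-D-C-A: max(5, 7, 6) = 7
E-D-B-C-A: max(5, 16, 9, 6) = 16
E-B-D-C-A: max(8, 16, 7, 6) = 16
E-B-C-A: max(8, 9, 6) = 9
E-A: max(8) = 8
Best route has worst link 7.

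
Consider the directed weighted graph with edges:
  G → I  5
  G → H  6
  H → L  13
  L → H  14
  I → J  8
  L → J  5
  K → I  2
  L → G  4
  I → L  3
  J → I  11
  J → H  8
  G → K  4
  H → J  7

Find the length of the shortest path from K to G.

Paths from K to G:
K-I-J-H-L-G: 2 + 8 + 8 + 13 + 4 = 35
K-I-L-G: 2 + 3 + 4 = 9
The minimum is 9.

9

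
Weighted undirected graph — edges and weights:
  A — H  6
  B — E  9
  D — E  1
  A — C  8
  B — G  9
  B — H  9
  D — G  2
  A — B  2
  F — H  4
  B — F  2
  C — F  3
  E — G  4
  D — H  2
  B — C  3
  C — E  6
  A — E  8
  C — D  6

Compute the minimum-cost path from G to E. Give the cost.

3

Checking several routes:
G - E: 4
G - D - H - A - E: 2 + 2 + 6 + 8 = 18
G - D - C - E: 2 + 6 + 6 = 14
G - D - E: 2 + 1 = 3
G - D - H - F - C - E: 2 + 2 + 4 + 3 + 6 = 17
Best route has total 3.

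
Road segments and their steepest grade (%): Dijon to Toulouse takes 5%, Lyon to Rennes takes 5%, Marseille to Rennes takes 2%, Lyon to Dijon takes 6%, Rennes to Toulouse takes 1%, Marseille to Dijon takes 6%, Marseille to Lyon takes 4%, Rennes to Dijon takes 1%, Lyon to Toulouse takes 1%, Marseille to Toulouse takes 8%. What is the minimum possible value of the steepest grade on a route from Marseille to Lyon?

2

Checking several routes:
Marseille-Rennes-Toulouse-Lyon: max(2, 1, 1) = 2
Marseille-Rennes-Dijon-Toulouse-Lyon: max(2, 1, 5, 1) = 5
Marseille-Lyon: max(4) = 4
Marseille-Dijon-Toulouse-Lyon: max(6, 5, 1) = 6
Marseille-Rennes-Lyon: max(2, 5) = 5
Marseille-Dijon-Toulouse-Rennes-Lyon: max(6, 5, 1, 5) = 6
The minimum achievable maximum is 2%.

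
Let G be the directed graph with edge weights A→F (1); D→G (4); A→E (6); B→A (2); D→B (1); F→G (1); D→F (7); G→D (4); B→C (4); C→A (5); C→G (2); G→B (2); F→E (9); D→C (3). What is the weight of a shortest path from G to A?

Routes from G to A:
G → D → B → A: 4 + 1 + 2 = 7
G → B → C → A: 2 + 4 + 5 = 11
G → D → C → A: 4 + 3 + 5 = 12
G → D → B → C → A: 4 + 1 + 4 + 5 = 14
G → B → A: 2 + 2 = 4
Best route has total 4.

4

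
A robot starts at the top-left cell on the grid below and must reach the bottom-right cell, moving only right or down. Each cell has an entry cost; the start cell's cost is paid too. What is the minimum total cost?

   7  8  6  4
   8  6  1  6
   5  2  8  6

Take (0,0) → (0,1) → (0,2) → (1,2) → (1,3) → (2,3) for a total of 7 + 8 + 6 + 1 + 6 + 6 = 34.
(Top row then right column would cost 37.)

34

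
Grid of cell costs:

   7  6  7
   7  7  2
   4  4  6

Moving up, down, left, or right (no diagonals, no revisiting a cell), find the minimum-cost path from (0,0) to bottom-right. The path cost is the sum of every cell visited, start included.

Path (0,0) (0,1) (0,2) (1,2) (2,2): 7 + 6 + 7 + 2 + 6 = 28.

28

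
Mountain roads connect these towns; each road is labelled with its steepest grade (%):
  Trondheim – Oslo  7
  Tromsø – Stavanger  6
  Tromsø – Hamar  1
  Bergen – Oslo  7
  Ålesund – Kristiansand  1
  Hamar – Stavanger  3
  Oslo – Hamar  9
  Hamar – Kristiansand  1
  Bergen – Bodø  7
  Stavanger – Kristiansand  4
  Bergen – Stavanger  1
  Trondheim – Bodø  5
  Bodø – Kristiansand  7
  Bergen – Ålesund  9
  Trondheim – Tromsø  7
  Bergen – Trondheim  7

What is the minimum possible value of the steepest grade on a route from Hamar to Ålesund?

Checking several routes:
Hamar → Stavanger → Kristiansand → Ålesund: max(3, 4, 1) = 4
Hamar → Tromsø → Stavanger → Kristiansand → Ålesund: max(1, 6, 4, 1) = 6
Hamar → Kristiansand → Ålesund: max(1, 1) = 1
Smallest bottleneck: 1%.

1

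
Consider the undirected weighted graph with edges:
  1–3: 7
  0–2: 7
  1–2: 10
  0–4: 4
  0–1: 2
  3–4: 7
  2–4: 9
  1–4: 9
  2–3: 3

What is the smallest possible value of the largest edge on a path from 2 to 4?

7

Comparing a few candidate routes:
2 - 3 - 4: max(3, 7) = 7
2 - 4: max(9) = 9
2 - 0 - 4: max(7, 4) = 7
2 - 0 - 1 - 3 - 4: max(7, 2, 7, 7) = 7
2 - 3 - 1 - 0 - 4: max(3, 7, 2, 4) = 7
Best route has worst link 7.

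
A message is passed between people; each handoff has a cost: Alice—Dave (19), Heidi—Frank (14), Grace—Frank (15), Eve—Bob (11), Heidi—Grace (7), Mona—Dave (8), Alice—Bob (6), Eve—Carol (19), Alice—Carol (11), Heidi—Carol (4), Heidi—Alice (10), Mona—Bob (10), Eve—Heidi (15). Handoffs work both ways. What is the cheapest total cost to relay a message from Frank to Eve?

A few of the Frank→Eve routes:
Frank -> Heidi -> Eve: 14 + 15 = 29
Frank -> Heidi -> Alice -> Bob -> Eve: 14 + 10 + 6 + 11 = 41
Frank -> Heidi -> Carol -> Eve: 14 + 4 + 19 = 37
Frank -> Grace -> Heidi -> Eve: 15 + 7 + 15 = 37
The minimum is 29.

29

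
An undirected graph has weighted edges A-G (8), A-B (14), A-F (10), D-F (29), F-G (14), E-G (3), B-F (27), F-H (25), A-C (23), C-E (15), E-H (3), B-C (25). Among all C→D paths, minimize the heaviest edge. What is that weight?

29

Some routes from C to D:
C→A→G→F→D: max(23, 8, 14, 29) = 29
C→A→B→F→D: max(23, 14, 27, 29) = 29
C→A→G→E→H→F→D: max(23, 8, 3, 3, 25, 29) = 29
C→A→F→D: max(23, 10, 29) = 29
The minimum achievable maximum is 29.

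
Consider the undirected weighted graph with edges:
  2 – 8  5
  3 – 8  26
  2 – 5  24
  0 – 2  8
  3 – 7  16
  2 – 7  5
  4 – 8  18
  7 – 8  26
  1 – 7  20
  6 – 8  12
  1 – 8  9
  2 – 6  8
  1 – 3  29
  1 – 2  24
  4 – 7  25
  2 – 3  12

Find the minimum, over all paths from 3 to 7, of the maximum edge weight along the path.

12

Comparing a few candidate routes:
3→7: max(16) = 16
3→2→7: max(12, 5) = 12
3→2→6→8→1→7: max(12, 8, 12, 9, 20) = 20
3→2→8→1→7: max(12, 5, 9, 20) = 20
3→2→8→4→7: max(12, 5, 18, 25) = 25
3→2→1→7: max(12, 24, 20) = 24
Best route has worst link 12.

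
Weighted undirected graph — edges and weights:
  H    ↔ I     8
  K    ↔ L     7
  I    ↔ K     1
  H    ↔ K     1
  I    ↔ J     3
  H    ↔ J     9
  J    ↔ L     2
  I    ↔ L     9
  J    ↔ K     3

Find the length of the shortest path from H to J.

4

Some routes from H to J:
H - K - L - J: 1 + 7 + 2 = 10
H - K - I - J: 1 + 1 + 3 = 5
H - J: 9
H - K - J: 1 + 3 = 4
H - I - J: 8 + 3 = 11
The minimum is 4.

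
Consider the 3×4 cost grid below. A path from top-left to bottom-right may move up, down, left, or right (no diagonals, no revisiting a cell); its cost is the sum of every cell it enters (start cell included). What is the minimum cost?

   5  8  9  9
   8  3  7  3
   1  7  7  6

32

One optimal route is r0c0→r0c1→r1c1→r1c2→r1c3→r2c3.
Its cost is 5 + 8 + 3 + 7 + 3 + 6 = 32.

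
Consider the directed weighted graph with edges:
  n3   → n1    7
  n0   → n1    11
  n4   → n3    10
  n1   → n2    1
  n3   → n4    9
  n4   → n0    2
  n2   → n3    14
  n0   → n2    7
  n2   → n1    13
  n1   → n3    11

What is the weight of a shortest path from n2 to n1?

13

Candidate routes:
n2→n3→n1: 14 + 7 = 21
n2→n3→n4→n0→n1: 14 + 9 + 2 + 11 = 36
n2→n1: 13
Shortest: 13.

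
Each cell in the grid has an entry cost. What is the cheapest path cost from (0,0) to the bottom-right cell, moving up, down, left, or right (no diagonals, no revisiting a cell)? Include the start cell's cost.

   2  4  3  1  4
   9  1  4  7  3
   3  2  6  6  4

Cheapest: (0,0) -> (0,1) -> (0,2) -> (0,3) -> (0,4) -> (1,4) -> (2,4)
  2 + 4 + 3 + 1 + 4 + 3 + 4 = 21

21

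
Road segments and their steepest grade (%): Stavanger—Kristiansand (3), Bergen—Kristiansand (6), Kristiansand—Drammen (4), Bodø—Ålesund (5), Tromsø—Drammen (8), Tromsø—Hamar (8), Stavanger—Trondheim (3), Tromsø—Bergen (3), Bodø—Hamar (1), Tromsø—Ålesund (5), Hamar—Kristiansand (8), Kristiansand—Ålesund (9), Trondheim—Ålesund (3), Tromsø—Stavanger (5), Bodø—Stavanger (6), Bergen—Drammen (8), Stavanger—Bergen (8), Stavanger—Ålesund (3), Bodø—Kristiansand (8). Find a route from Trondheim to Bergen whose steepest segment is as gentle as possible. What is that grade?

5

Checking several routes:
Trondheim→Ålesund→Tromsø→Bergen: max(3, 5, 3) = 5
Trondheim→Stavanger→Tromsø→Bergen: max(3, 5, 3) = 5
Trondheim→Ålesund→Stavanger→Tromsø→Bergen: max(3, 3, 5, 3) = 5
The minimum achievable maximum is 5%.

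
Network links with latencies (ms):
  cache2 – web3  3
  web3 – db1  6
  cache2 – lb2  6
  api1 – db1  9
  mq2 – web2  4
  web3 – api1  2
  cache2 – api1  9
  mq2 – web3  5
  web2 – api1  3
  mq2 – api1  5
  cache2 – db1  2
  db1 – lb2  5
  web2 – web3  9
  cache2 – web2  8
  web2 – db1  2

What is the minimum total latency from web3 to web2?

A few of the web3→web2 routes:
web3 - api1 - web2: 2 + 3 = 5
web3 - cache2 - db1 - web2: 3 + 2 + 2 = 7
web3 - db1 - web2: 6 + 2 = 8
web3 - web2: 9
The minimum is 5 ms.

5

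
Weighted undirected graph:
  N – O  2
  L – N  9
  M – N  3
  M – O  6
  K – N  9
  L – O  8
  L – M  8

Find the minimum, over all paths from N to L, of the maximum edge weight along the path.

8

A few of the N→L routes:
N→M→O→L: max(3, 6, 8) = 8
N→M→L: max(3, 8) = 8
N→O→M→L: max(2, 6, 8) = 8
N→O→L: max(2, 8) = 8
The minimum achievable maximum is 8.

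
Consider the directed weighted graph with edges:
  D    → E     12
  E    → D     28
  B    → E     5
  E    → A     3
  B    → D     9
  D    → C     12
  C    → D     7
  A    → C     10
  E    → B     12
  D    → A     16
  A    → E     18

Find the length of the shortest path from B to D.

Candidate routes:
B -> E -> A -> C -> D: 5 + 3 + 10 + 7 = 25
B -> D: 9
B -> E -> D: 5 + 28 = 33
Shortest: 9.

9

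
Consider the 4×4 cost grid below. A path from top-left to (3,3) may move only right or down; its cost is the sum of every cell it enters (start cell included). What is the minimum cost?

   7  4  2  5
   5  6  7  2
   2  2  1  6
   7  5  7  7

30

One optimal route is [0,0] -> [1,0] -> [2,0] -> [2,1] -> [2,2] -> [2,3] -> [3,3].
Its cost is 7 + 5 + 2 + 2 + 1 + 6 + 7 = 30.
For comparison, the top-then-right route costs 33.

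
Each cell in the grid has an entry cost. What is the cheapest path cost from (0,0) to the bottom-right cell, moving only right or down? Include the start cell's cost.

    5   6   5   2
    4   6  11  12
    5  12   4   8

38

Take [0,0]→[0,1]→[0,2]→[0,3]→[1,3]→[2,3] for a total of 5 + 6 + 5 + 2 + 12 + 8 = 38.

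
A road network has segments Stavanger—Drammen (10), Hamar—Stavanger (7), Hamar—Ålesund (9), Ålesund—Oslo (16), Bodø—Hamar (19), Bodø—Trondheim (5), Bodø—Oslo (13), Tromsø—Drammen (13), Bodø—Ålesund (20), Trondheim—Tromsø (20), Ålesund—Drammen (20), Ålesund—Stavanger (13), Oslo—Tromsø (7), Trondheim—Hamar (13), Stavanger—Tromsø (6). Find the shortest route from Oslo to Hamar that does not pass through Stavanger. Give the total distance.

25

Checking several routes:
Oslo - Bodø - Ålesund - Hamar: 13 + 20 + 9 = 42
Oslo - Bodø - Hamar: 13 + 19 = 32
Oslo - Tromsø - Trondheim - Hamar: 7 + 20 + 13 = 40
Oslo - Ålesund - Hamar: 16 + 9 = 25
Oslo - Bodø - Trondheim - Hamar: 13 + 5 + 13 = 31
The minimum is 25.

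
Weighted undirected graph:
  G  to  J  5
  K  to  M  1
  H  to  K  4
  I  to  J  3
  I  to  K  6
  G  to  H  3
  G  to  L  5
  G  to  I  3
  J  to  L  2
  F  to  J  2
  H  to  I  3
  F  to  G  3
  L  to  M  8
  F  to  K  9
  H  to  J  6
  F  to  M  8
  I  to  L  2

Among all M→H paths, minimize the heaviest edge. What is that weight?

4

A few of the M→H routes:
M - K - H: max(1, 4) = 4
M - K - I - L - G - J - H: max(1, 6, 2, 5, 5, 6) = 6
M - K - I - L - G - H: max(1, 6, 2, 5, 3) = 6
M - K - I - L - J - G - H: max(1, 6, 2, 2, 5, 3) = 6
M - K - I - L - G - F - J - H: max(1, 6, 2, 5, 3, 2, 6) = 6
M - K - I - L - J - F - G - H: max(1, 6, 2, 2, 2, 3, 3) = 6
The minimum achievable maximum is 4.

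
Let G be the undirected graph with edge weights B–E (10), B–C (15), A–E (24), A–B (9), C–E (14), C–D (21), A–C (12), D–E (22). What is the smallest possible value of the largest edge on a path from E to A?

10

A few of the E→A routes:
E→B→A: max(10, 9) = 10
E→C→A: max(14, 12) = 14
E→B→C→A: max(10, 15, 12) = 15
Best route has worst link 10.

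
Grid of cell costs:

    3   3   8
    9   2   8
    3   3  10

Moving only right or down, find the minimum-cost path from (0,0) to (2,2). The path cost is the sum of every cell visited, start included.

Take (0,0) (0,1) (1,1) (2,1) (2,2) for a total of 3 + 3 + 2 + 3 + 10 = 21.

21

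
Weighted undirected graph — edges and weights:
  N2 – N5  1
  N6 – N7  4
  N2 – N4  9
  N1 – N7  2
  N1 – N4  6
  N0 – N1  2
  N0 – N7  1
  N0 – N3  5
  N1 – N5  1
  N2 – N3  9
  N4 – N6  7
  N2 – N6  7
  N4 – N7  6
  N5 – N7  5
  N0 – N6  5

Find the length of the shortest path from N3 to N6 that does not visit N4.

10

Some routes from N3 to N6 avoiding N4:
N3→N0→N1→N7→N6: 5 + 2 + 2 + 4 = 13
N3→N0→N7→N6: 5 + 1 + 4 = 10
N3→N0→N6: 5 + 5 = 10
Shortest: 10.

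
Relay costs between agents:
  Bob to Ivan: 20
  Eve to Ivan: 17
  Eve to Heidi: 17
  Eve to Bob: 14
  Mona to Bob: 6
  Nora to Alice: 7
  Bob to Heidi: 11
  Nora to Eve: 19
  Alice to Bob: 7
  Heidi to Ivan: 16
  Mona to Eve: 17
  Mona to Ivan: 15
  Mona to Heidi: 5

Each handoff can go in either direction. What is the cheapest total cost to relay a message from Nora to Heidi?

25

Checking several routes:
Nora -> Eve -> Bob -> Mona -> Heidi: 19 + 14 + 6 + 5 = 44
Nora -> Eve -> Heidi: 19 + 17 = 36
Nora -> Eve -> Bob -> Heidi: 19 + 14 + 11 = 44
Nora -> Eve -> Mona -> Heidi: 19 + 17 + 5 = 41
Nora -> Alice -> Bob -> Mona -> Heidi: 7 + 7 + 6 + 5 = 25
Nora -> Alice -> Bob -> Heidi: 7 + 7 + 11 = 25
Shortest: 25.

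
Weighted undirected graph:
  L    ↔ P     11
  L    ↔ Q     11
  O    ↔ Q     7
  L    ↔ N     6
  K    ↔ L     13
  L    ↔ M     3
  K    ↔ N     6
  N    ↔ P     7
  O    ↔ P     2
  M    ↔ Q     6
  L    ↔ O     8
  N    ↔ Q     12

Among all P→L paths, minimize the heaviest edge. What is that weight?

A few of the P→L routes:
P → O → L: max(2, 8) = 8
P → N → L: max(7, 6) = 7
P → O → Q → M → L: max(2, 7, 6, 3) = 7
The minimum achievable maximum is 7.

7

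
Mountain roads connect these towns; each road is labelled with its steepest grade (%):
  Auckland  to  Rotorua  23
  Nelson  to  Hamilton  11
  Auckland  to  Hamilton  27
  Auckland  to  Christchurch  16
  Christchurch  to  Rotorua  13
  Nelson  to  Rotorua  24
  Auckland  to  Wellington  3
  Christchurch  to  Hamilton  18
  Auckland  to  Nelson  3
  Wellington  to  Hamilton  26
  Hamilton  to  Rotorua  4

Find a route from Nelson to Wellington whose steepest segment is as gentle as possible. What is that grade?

Comparing a few candidate routes:
Nelson-Hamilton-Christchurch-Auckland-Wellington: max(11, 18, 16, 3) = 18
Nelson-Auckland-Wellington: max(3, 3) = 3
Nelson-Hamilton-Christchurch-Rotorua-Auckland-Wellington: max(11, 18, 13, 23, 3) = 23
Nelson-Hamilton-Rotorua-Auckland-Wellington: max(11, 4, 23, 3) = 23
Nelson-Rotorua-Christchurch-Auckland-Wellington: max(24, 13, 16, 3) = 24
Nelson-Hamilton-Rotorua-Christchurch-Auckland-Wellington: max(11, 4, 13, 16, 3) = 16
Best route has worst link 3%.

3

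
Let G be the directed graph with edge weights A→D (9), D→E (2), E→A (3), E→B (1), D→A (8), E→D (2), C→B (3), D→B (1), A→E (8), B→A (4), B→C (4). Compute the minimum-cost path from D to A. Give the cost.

5

Routes from D to A:
D -> E -> A: 2 + 3 = 5
D -> E -> B -> A: 2 + 1 + 4 = 7
D -> B -> A: 1 + 4 = 5
D -> A: 8
Shortest: 5.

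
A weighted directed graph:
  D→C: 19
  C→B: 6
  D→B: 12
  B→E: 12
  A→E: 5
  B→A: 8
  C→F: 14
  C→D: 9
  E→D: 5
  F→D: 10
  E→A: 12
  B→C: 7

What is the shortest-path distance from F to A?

Paths from F to A:
F - D - B - E - A: 10 + 12 + 12 + 12 = 46
F - D - C - B - A: 10 + 19 + 6 + 8 = 43
F - D - B - A: 10 + 12 + 8 = 30
F - D - C - B - E - A: 10 + 19 + 6 + 12 + 12 = 59
Shortest: 30.

30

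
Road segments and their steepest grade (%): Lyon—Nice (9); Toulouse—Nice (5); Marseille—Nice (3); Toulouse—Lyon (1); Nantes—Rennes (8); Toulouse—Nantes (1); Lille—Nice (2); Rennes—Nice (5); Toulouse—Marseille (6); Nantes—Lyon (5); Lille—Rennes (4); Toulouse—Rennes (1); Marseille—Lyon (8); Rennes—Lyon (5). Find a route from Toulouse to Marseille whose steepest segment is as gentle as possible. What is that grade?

4

Comparing a few candidate routes:
Toulouse - Rennes - Lille - Nice - Marseille: max(1, 4, 2, 3) = 4
Toulouse - Nantes - Lyon - Rennes - Nice - Marseille: max(1, 5, 5, 5, 3) = 5
Toulouse - Nantes - Lyon - Rennes - Lille - Nice - Marseille: max(1, 5, 5, 4, 2, 3) = 5
Smallest bottleneck: 4%.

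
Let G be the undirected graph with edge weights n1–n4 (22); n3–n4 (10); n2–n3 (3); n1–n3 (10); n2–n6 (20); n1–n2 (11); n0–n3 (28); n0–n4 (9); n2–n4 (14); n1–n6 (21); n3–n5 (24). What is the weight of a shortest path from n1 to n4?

20

A few of the n1→n4 routes:
n1 - n3 - n4: 10 + 10 = 20
n1 - n2 - n3 - n4: 11 + 3 + 10 = 24
n1 - n4: 22
Shortest: 20.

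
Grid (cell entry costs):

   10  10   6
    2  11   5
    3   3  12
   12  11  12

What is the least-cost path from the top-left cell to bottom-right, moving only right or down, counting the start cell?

Take r0c0→r1c0→r2c0→r2c1→r3c1→r3c2 for a total of 10 + 2 + 3 + 3 + 11 + 12 = 41.

41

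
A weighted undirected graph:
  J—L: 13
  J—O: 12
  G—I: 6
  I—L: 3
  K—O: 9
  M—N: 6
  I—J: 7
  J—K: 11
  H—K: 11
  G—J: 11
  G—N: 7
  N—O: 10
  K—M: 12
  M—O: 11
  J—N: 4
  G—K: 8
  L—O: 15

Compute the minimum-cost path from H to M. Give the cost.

23

Comparing a few candidate routes:
H -> K -> O -> N -> M: 11 + 9 + 10 + 6 = 36
H -> K -> M: 11 + 12 = 23
H -> K -> O -> M: 11 + 9 + 11 = 31
H -> K -> J -> N -> M: 11 + 11 + 4 + 6 = 32
H -> K -> G -> N -> M: 11 + 8 + 7 + 6 = 32
The minimum is 23.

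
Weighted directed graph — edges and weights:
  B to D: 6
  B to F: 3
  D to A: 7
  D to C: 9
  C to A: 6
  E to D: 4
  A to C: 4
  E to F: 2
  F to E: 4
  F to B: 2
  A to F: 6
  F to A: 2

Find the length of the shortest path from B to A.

Routes from B to A:
B → F → E → D → C → A: 3 + 4 + 4 + 9 + 6 = 26
B → F → E → D → A: 3 + 4 + 4 + 7 = 18
B → D → C → A: 6 + 9 + 6 = 21
B → F → A: 3 + 2 = 5
B → D → A: 6 + 7 = 13
The minimum is 5.

5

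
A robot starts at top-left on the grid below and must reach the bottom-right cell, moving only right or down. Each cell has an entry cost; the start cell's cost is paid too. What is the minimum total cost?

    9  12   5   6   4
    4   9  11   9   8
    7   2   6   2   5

Cheapest: (0,0)→(1,0)→(2,0)→(2,1)→(2,2)→(2,3)→(2,4)
  9 + 4 + 7 + 2 + 6 + 2 + 5 = 35

35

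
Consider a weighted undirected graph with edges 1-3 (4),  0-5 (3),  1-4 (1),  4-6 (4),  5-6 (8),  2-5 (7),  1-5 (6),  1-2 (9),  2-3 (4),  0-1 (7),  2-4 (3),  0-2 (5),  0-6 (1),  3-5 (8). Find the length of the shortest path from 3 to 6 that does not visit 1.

Comparing a few candidate routes:
3 -> 2 -> 0 -> 6: 4 + 5 + 1 = 10
3 -> 5 -> 0 -> 6: 8 + 3 + 1 = 12
3 -> 2 -> 4 -> 6: 4 + 3 + 4 = 11
Best route has total 10.

10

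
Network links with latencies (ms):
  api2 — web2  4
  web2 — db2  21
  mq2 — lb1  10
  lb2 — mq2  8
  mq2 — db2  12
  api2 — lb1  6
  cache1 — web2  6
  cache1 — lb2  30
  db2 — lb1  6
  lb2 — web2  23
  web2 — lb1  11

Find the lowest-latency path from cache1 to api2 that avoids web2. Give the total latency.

54

Candidate routes:
cache1 - lb2 - mq2 - db2 - lb1 - api2: 30 + 8 + 12 + 6 + 6 = 62
cache1 - lb2 - mq2 - lb1 - api2: 30 + 8 + 10 + 6 = 54
Best route has total 54 ms.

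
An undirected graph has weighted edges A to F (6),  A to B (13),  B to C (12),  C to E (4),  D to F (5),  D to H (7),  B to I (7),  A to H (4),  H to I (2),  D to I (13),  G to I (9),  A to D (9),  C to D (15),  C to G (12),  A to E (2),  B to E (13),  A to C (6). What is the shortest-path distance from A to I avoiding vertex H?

Checking several routes:
A → F → D → I: 6 + 5 + 13 = 24
A → D → I: 9 + 13 = 22
A → B → I: 13 + 7 = 20
A → C → B → I: 6 + 12 + 7 = 25
A → E → C → B → I: 2 + 4 + 12 + 7 = 25
A → E → B → I: 2 + 13 + 7 = 22
The minimum is 20.

20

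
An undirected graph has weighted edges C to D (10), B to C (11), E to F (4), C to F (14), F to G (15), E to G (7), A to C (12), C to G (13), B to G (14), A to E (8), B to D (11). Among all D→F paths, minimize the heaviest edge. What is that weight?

A few of the D→F routes:
D-C-A-E-F: max(10, 12, 8, 4) = 12
D-B-C-A-E-F: max(11, 11, 12, 8, 4) = 12
D-C-G-E-F: max(10, 13, 7, 4) = 13
D-B-C-G-E-F: max(11, 11, 13, 7, 4) = 13
Smallest bottleneck: 12.

12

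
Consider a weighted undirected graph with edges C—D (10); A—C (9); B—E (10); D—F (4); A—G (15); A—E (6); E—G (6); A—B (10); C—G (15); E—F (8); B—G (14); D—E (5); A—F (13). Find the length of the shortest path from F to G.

14

Comparing a few candidate routes:
F→D→E→G: 4 + 5 + 6 = 15
F→D→C→G: 4 + 10 + 15 = 29
F→E→G: 8 + 6 = 14
F→A→E→G: 13 + 6 + 6 = 25
F→E→A→G: 8 + 6 + 15 = 29
F→A→G: 13 + 15 = 28
The minimum is 14.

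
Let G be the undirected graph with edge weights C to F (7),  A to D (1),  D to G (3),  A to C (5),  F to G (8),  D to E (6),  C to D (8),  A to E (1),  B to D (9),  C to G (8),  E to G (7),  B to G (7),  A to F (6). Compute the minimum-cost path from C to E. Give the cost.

6

A few of the C→E routes:
C→A→E: 5 + 1 = 6
C→G→D→A→E: 8 + 3 + 1 + 1 = 13
C→A→D→E: 5 + 1 + 6 = 12
C→F→A→E: 7 + 6 + 1 = 14
C→D→A→E: 8 + 1 + 1 = 10
Shortest: 6.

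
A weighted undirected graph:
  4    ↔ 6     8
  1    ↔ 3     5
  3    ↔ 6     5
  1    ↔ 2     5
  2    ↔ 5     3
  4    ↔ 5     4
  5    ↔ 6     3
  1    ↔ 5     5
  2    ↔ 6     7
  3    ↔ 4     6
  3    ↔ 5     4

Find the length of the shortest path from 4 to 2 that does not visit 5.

Candidate routes:
4 - 3 - 6 - 2: 6 + 5 + 7 = 18
4 - 6 - 3 - 1 - 2: 8 + 5 + 5 + 5 = 23
4 - 6 - 2: 8 + 7 = 15
4 - 3 - 1 - 2: 6 + 5 + 5 = 16
Shortest: 15.

15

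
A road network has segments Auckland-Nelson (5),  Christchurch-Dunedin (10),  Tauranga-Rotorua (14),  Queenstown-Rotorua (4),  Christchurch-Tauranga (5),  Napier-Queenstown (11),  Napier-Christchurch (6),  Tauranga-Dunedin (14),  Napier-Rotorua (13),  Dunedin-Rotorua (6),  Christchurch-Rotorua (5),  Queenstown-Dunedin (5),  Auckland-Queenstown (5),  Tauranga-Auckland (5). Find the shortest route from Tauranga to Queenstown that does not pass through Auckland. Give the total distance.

14

Some routes from Tauranga to Queenstown avoiding Auckland:
Tauranga-Christchurch-Rotorua-Queenstown: 5 + 5 + 4 = 14
Tauranga-Rotorua-Queenstown: 14 + 4 = 18
Tauranga-Dunedin-Queenstown: 14 + 5 = 19
Best route has total 14.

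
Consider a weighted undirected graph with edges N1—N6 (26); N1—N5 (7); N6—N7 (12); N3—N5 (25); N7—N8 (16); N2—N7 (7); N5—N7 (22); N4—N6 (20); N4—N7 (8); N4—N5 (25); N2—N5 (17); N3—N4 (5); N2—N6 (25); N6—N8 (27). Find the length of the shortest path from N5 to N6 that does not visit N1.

Checking several routes:
N5-N4-N7-N6: 25 + 8 + 12 = 45
N5-N2-N7-N6: 17 + 7 + 12 = 36
N5-N2-N6: 17 + 25 = 42
N5-N7-N6: 22 + 12 = 34
Shortest: 34.

34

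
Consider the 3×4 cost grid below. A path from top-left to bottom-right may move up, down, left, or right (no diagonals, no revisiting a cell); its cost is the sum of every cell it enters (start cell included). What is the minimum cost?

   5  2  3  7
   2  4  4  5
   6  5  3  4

Path [0,0] [0,1] [0,2] [1,2] [2,2] [2,3]: 5 + 2 + 3 + 4 + 3 + 4 = 21.

21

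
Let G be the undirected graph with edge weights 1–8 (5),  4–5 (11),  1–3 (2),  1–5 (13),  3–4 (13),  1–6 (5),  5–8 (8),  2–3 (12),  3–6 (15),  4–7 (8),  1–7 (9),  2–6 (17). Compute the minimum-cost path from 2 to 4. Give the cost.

25

Some routes from 2 to 4:
2-3-1-8-5-4: 12 + 2 + 5 + 8 + 11 = 38
2-6-1-3-4: 17 + 5 + 2 + 13 = 37
2-3-1-7-4: 12 + 2 + 9 + 8 = 31
2-3-4: 12 + 13 = 25
2-3-1-5-4: 12 + 2 + 13 + 11 = 38
Best route has total 25.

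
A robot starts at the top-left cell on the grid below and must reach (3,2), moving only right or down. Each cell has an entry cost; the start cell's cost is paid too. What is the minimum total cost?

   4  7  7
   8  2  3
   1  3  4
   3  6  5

25

Take r0c0→r0c1→r1c1→r1c2→r2c2→r3c2 for a total of 4 + 7 + 2 + 3 + 4 + 5 = 25.
For comparison, the top-then-right route costs 30.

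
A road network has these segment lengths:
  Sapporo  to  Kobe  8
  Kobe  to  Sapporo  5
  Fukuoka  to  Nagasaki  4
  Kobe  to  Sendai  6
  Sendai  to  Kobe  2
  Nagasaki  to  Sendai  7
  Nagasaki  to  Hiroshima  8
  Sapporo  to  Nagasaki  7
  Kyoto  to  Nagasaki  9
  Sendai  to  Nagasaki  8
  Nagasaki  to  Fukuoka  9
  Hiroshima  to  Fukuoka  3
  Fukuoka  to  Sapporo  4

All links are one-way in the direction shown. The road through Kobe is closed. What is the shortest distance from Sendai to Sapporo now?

21

Routes from Sendai to Sapporo avoiding Kobe:
Sendai -> Nagasaki -> Fukuoka -> Sapporo: 8 + 9 + 4 = 21
Sendai -> Nagasaki -> Hiroshima -> Fukuoka -> Sapporo: 8 + 8 + 3 + 4 = 23
Shortest: 21.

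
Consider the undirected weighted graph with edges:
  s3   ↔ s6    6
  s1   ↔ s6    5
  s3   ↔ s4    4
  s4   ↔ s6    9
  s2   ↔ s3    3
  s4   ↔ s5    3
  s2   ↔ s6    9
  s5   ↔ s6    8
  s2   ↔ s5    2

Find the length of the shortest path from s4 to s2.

5

Checking several routes:
s4 - s3 - s2: 4 + 3 = 7
s4 - s5 - s2: 3 + 2 = 5
s4 - s6 - s2: 9 + 9 = 18
The minimum is 5.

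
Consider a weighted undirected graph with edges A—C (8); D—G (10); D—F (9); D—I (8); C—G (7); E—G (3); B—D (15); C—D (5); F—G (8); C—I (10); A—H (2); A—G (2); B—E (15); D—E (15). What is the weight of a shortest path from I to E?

20

Comparing a few candidate routes:
I -> D -> G -> E: 8 + 10 + 3 = 21
I -> D -> C -> G -> E: 8 + 5 + 7 + 3 = 23
I -> C -> A -> G -> E: 10 + 8 + 2 + 3 = 23
I -> C -> G -> E: 10 + 7 + 3 = 20
I -> D -> E: 8 + 15 = 23
Best route has total 20.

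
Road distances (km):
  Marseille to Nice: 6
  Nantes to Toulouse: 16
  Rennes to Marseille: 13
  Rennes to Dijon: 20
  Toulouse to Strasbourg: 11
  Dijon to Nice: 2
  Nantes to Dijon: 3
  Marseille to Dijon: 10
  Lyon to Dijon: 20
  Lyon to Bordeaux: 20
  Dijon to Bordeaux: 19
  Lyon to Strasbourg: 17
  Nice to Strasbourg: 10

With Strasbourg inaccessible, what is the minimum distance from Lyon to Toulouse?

Paths from Lyon to Toulouse avoiding Strasbourg:
Lyon-Bordeaux-Dijon-Nantes-Toulouse: 20 + 19 + 3 + 16 = 58
Lyon-Dijon-Nantes-Toulouse: 20 + 3 + 16 = 39
Shortest: 39 km.

39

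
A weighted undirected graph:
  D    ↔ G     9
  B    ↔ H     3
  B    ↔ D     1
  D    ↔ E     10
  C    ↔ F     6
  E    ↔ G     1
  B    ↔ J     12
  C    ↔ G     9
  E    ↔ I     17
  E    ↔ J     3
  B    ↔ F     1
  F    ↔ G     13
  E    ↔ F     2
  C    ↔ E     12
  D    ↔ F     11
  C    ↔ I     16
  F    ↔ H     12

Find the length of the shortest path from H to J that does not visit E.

A few of the H→J routes:
H→F→D→B→J: 12 + 11 + 1 + 12 = 36
H→B→J: 3 + 12 = 15
H→F→G→D→B→J: 12 + 13 + 9 + 1 + 12 = 47
H→F→B→J: 12 + 1 + 12 = 25
Best route has total 15.

15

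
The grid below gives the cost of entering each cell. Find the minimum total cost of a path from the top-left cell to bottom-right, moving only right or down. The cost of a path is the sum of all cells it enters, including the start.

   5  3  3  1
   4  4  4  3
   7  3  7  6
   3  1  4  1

21

Cheapest: (0,0) → (0,1) → (1,1) → (2,1) → (3,1) → (3,2) → (3,3)
  5 + 3 + 4 + 3 + 1 + 4 + 1 = 21
For comparison, the top-then-right route costs 22.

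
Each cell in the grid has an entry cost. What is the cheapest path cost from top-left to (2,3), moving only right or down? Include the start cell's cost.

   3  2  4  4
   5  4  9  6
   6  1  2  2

14

Take (0,0)→(0,1)→(1,1)→(2,1)→(2,2)→(2,3) for a total of 3 + 2 + 4 + 1 + 2 + 2 = 14.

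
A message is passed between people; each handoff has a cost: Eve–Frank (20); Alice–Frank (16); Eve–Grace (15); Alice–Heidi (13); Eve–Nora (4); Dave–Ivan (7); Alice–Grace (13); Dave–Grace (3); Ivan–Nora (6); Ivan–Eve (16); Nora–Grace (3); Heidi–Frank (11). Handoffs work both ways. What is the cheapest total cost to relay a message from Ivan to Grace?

9

Comparing a few candidate routes:
Ivan -> Eve -> Grace: 16 + 15 = 31
Ivan -> Nora -> Eve -> Grace: 6 + 4 + 15 = 25
Ivan -> Eve -> Nora -> Grace: 16 + 4 + 3 = 23
Ivan -> Nora -> Grace: 6 + 3 = 9
Ivan -> Dave -> Grace: 7 + 3 = 10
Ivan -> Nora -> Eve -> Frank -> Alice -> Grace: 6 + 4 + 20 + 16 + 13 = 59
The minimum is 9.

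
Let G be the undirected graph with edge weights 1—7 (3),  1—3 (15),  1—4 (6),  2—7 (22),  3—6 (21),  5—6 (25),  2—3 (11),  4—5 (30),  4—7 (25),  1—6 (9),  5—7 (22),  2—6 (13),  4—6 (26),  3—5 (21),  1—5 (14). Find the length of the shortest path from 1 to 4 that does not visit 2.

Comparing a few candidate routes:
1 - 7 - 4: 3 + 25 = 28
1 - 4: 6
1 - 5 - 4: 14 + 30 = 44
1 - 6 - 4: 9 + 26 = 35
1 - 7 - 5 - 4: 3 + 22 + 30 = 55
The minimum is 6.

6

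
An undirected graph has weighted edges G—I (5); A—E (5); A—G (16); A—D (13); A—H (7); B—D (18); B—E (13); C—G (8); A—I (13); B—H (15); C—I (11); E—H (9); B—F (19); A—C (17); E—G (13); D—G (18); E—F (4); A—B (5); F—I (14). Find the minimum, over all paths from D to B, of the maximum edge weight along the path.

Some routes from D to B:
D → A → I → C → G → E → B: max(13, 13, 11, 8, 13, 13) = 13
D → A → E → B: max(13, 5, 13) = 13
D → A → H → E → B: max(13, 7, 9, 13) = 13
D → A → B: max(13, 5) = 13
D → A → I → G → E → B: max(13, 13, 5, 13, 13) = 13
Best route has worst link 13.

13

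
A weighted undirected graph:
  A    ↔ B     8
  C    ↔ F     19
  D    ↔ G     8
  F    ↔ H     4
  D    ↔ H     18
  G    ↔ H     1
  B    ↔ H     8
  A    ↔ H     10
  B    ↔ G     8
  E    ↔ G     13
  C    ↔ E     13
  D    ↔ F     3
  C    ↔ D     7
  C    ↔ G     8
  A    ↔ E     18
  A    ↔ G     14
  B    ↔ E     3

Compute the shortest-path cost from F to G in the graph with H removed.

A few of the F→G routes:
F -> C -> G: 19 + 8 = 27
F -> D -> C -> G: 3 + 7 + 8 = 18
F -> D -> G: 3 + 8 = 11
Best route has total 11.

11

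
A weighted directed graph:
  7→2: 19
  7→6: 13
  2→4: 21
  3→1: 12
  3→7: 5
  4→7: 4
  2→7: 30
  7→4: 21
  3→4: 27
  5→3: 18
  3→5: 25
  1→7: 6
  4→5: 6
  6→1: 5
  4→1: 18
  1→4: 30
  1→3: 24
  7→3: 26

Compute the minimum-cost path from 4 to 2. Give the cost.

Routes from 4 to 2:
4→1→7→2: 18 + 6 + 19 = 43
4→5→3→1→7→2: 6 + 18 + 12 + 6 + 19 = 61
4→1→3→7→2: 18 + 24 + 5 + 19 = 66
4→7→2: 4 + 19 = 23
4→5→3→7→2: 6 + 18 + 5 + 19 = 48
The minimum is 23.

23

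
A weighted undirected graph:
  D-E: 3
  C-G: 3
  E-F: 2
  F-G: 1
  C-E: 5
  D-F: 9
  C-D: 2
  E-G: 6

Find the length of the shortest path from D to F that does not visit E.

Paths from D to F avoiding E:
D → C → G → F: 2 + 3 + 1 = 6
D → F: 9
The minimum is 6.

6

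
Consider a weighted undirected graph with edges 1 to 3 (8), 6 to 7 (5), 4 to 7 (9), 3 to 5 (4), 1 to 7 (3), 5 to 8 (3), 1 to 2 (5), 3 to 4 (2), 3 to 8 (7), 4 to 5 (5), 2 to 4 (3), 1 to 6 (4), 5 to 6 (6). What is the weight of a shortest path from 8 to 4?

Checking several routes:
8-3-5-4: 7 + 4 + 5 = 16
8-5-3-4: 3 + 4 + 2 = 9
8-3-4: 7 + 2 = 9
8-5-6-1-2-4: 3 + 6 + 4 + 5 + 3 = 21
8-5-4: 3 + 5 = 8
Best route has total 8.

8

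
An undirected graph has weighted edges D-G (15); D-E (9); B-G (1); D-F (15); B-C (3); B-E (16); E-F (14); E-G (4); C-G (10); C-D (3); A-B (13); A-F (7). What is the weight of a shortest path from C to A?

16

Checking several routes:
C → D → F → A: 3 + 15 + 7 = 25
C → B → A: 3 + 13 = 16
C → G → B → A: 10 + 1 + 13 = 24
C → D → E → G → B → A: 3 + 9 + 4 + 1 + 13 = 30
C → B → G → E → F → A: 3 + 1 + 4 + 14 + 7 = 29
Best route has total 16.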